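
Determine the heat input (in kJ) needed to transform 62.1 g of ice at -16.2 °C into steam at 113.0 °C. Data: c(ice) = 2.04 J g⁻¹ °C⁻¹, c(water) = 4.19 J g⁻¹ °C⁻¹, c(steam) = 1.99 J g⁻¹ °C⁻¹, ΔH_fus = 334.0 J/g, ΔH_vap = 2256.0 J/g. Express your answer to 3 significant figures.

q = 191 kJ

q1 (heat ice -16.2→0.0 °C): 62.1 × 2.04 × 16.2 = 2052 J
q2 (melt at 0 °C): 62.1 × 334.0 = 20741 J
q3 (heat water 0.0→100.0 °C): 62.1 × 4.19 × 100.0 = 26020 J
q4 (vaporize at 100 °C): 62.1 × 2256.0 = 140098 J
q5 (heat steam 100.0→113.0 °C): 62.1 × 1.99 × 13.0 = 1607 J
Total: 2052 + 20741 + 26020 + 140098 + 1607 = 190518 J = 191 kJ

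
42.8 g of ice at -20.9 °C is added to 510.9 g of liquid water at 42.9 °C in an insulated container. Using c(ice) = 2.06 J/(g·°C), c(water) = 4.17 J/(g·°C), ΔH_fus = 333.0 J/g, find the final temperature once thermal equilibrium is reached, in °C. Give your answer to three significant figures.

T_f = 32.6 °C

Heat to bring ice to 0 °C and melt it: q₁ = 42.8×2.06×20.9 + 42.8×333.0 = 16095 J
Heat the water can supply cooling to 0 °C: 510.9×4.17×42.9 = 91396.4 J > q₁, so all ice melts.
Energy balance: 510.9×4.17×(42.9 − T) = 16095 + 42.8×4.17×(T − 0)
2130.453(42.9 − T) = 16095 + 178.476 T
91396.4 − 16095 = 2308.929 T
T = 75301.4 / 2308.929 = 32.61 °C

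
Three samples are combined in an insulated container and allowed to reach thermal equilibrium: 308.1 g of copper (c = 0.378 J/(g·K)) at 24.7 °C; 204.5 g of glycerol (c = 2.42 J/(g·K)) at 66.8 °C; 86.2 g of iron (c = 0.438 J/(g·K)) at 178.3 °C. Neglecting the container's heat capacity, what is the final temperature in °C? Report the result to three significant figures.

T_f = 65.7 °C

Σ mᵢcᵢ(T − Tᵢ) = 0  ⇒  T = Σ mᵢcᵢTᵢ / Σ mᵢcᵢ
Σ mᵢcᵢ = 308.1×0.378 + 204.5×2.42 + 86.2×0.438 = 649.1074
Σ mᵢcᵢTᵢ = 116.4618×24.7 + 494.89×66.8 + 37.7556×178.3 = 42667
T = 42667 / 649.1074 = 65.73 °C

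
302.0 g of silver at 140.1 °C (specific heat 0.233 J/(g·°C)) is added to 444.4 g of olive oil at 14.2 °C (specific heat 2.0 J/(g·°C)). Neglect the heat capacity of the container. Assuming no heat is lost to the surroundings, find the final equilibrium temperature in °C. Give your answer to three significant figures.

T_f = 23.4 °C

Heat lost by silver = heat gained by olive oil.
(302.0)(0.233)(140.1 − T) = (444.4)(2.0)(T − 14.2)
70.366 (140.1 − T) = 888.8 (T − 14.2)
9858.3 − 70.366 T = 888.8 T − 12621
22479.3 = 959.166 T
T = 23.44 °C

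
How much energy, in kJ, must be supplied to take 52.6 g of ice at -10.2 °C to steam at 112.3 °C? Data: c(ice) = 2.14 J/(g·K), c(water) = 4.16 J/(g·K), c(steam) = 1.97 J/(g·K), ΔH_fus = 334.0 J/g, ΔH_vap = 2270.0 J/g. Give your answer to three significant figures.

q = 161 kJ

q1 (heat ice -10.2→0.0 °C): 52.6 × 2.14 × 10.2 = 1148 J
q2 (melt at 0 °C): 52.6 × 334.0 = 17568 J
q3 (heat water 0.0→100.0 °C): 52.6 × 4.16 × 100.0 = 21882 J
q4 (vaporize at 100 °C): 52.6 × 2270.0 = 119402 J
q5 (heat steam 100.0→112.3 °C): 52.6 × 1.97 × 12.3 = 1275 J
Total: 1148 + 17568 + 21882 + 119402 + 1275 = 161275 J = 161 kJ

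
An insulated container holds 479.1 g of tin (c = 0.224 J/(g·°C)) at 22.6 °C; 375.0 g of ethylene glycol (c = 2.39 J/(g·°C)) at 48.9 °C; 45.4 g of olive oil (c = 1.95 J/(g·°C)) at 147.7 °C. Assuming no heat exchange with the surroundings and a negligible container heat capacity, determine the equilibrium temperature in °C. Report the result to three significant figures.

Σ mᵢcᵢ(T − Tᵢ) = 0  ⇒  T = Σ mᵢcᵢTᵢ / Σ mᵢcᵢ
Σ mᵢcᵢ = 479.1×0.224 + 375.0×2.39 + 45.4×1.95 = 1092.0984
Σ mᵢcᵢTᵢ = 107.3184×22.6 + 896.25×48.9 + 88.53×147.7 = 59328
T = 59328 / 1092.0984 = 54.32 °C

T_f = 54.3 °C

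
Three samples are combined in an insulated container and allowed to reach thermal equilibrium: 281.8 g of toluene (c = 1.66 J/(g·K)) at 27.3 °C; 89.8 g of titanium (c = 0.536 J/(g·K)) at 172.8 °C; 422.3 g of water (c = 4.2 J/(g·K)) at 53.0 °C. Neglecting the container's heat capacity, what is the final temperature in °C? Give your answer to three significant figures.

Σ mᵢcᵢ(T − Tᵢ) = 0  ⇒  T = Σ mᵢcᵢTᵢ / Σ mᵢcᵢ
Σ mᵢcᵢ = 281.8×1.66 + 89.8×0.536 + 422.3×4.2 = 2289.5808
Σ mᵢcᵢTᵢ = 467.788×27.3 + 48.1328×172.8 + 1773.66×53.0 = 115090
T = 115090 / 2289.5808 = 50.27 °C

T_f = 50.3 °C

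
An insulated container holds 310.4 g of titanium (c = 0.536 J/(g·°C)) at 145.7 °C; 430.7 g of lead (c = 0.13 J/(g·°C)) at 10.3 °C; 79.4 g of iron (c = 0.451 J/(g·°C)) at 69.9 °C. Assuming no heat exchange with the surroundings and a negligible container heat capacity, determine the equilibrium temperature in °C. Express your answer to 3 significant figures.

Σ mᵢcᵢ(T − Tᵢ) = 0  ⇒  T = Σ mᵢcᵢTᵢ / Σ mᵢcᵢ
Σ mᵢcᵢ = 310.4×0.536 + 430.7×0.13 + 79.4×0.451 = 258.1748
Σ mᵢcᵢTᵢ = 166.3744×145.7 + 55.991×10.3 + 35.8094×69.9 = 27321
T = 27321 / 258.1748 = 105.8 °C

T_f = 106 °C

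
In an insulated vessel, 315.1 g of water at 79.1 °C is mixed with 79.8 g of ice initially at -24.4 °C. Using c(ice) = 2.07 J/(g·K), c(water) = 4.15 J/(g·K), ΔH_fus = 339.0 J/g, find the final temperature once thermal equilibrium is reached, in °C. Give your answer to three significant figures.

T_f = 44.1 °C

Heat to bring ice to 0 °C and melt it: q₁ = 79.8×2.07×24.4 + 79.8×339.0 = 31083 J
Heat the water can supply cooling to 0 °C: 315.1×4.15×79.1 = 103436 J > q₁, so all ice melts.
Energy balance: 315.1×4.15×(79.1 − T) = 31083 + 79.8×4.15×(T − 0)
1307.665(79.1 − T) = 31083 + 331.17 T
103436 − 31083 = 1638.835 T
T = 72353 / 1638.835 = 44.149 °C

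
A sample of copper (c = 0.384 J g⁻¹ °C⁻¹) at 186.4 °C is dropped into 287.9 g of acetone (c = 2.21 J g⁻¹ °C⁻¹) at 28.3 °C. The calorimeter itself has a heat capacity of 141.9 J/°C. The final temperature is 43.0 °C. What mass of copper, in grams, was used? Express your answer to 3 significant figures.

q_gained = (287.9 × 2.21 + 141.9) × (43.0 − 28.3) = 11440 J
q_lost = m × 0.384 × (186.4 − 43.0) = 55.0656 m
m = 11440 / 55.0656 = 208 g

m = 208 g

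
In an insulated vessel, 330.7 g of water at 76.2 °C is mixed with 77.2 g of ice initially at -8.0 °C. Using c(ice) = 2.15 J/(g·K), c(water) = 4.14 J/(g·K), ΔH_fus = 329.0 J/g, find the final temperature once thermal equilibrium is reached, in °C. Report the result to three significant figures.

Heat to bring ice to 0 °C and melt it: q₁ = 77.2×2.15×8.0 + 77.2×329.0 = 26727 J
Heat the water can supply cooling to 0 °C: 330.7×4.14×76.2 = 104325 J > q₁, so all ice melts.
Energy balance: 330.7×4.14×(76.2 − T) = 26727 + 77.2×4.14×(T − 0)
1369.098(76.2 − T) = 26727 + 319.608 T
104325 − 26727 = 1688.706 T
T = 77598 / 1688.706 = 45.95 °C

T_f = 46.0 °C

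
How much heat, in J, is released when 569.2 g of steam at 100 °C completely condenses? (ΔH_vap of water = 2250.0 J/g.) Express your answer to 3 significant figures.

q = 1280000 J

q = m × ΔH_vap = 569.2 × 2250.0 = 1281000 J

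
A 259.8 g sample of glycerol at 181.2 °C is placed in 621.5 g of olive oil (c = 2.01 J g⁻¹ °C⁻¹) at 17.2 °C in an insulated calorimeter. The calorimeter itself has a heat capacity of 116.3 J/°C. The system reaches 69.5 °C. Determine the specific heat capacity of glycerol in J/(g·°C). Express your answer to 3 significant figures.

c = 2.46 J/(g·°C)

q_gained = (621.5 × 2.01 + 116.3) × (69.5 − 17.2) = 71420 J
q_lost = 259.8 × c × (181.2 − 69.5) = 29019.66 c
Set equal: c = 71420 / 29019.66 = 2.46 J/(g·°C)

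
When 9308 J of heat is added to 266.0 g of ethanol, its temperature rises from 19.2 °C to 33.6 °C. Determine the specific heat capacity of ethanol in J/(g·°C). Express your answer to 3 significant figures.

c = q / (m ΔT) = 9308 / (266.0 × 14.4)
c = 9308 / 3830.4 = 2.43 J/(g·°C)

c = 2.43 J/(g·°C)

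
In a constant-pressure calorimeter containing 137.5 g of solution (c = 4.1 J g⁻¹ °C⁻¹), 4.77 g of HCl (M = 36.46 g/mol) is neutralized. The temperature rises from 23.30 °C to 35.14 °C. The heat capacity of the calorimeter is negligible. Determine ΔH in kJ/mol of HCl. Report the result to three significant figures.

|ΔT| = |35.14 − 23.30| = 11.84 °C
|q_surr| = (137.5 × 4.1) × 11.84 = 563.75 × 11.84 = 6675 J
n(HCl) = 4.77 / 36.46 = 0.1308 mol
Temperature rose, so q_rxn = −|q_surr| = -6.675 kJ
ΔH = q_rxn / n = -51.03 kJ/mol

ΔH = -51.0 kJ/mol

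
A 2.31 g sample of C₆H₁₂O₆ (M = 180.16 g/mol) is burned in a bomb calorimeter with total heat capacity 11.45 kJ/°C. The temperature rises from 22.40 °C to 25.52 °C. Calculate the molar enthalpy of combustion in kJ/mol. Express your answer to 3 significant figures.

ΔH = -2790 kJ/mol

ΔT = 25.52 − 22.40 = 3.12 °C
q_cal = C_cal × ΔT = 11.45 × 3.12 = 35.724 kJ
n = 2.31 / 180.16 = 0.01282 mol
q_rxn = −q_cal = -35.724 kJ
ΔH = -35.724 / 0.01282 = -2787 kJ/mol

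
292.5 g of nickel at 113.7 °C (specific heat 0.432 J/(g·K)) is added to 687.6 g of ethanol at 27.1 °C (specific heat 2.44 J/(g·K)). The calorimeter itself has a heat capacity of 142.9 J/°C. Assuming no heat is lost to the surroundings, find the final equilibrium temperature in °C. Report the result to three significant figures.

T_f = 32.7 °C

Heat lost by nickel = heat gained by ethanol + calorimeter.
(292.5)(0.432)(113.7 − T) = [(687.6)(2.44) + 142.9](T − 27.1)
126.36 (113.7 − T) = 1820.644 (T − 27.1)
14367 − 126.36 T = 1820.644 T − 49339
63706 = 1947.004 T
T = 32.72 °C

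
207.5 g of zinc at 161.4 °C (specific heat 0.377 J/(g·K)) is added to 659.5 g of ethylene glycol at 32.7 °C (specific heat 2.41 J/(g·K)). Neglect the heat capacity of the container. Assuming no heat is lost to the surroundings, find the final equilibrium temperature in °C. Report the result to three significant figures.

Heat lost by zinc = heat gained by ethylene glycol.
(207.5)(0.377)(161.4 − T) = (659.5)(2.41)(T − 32.7)
78.2275 (161.4 − T) = 1589.395 (T − 32.7)
12626 − 78.2275 T = 1589.395 T − 51973
64599 = 1667.6225 T
T = 38.74 °C

T_f = 38.7 °C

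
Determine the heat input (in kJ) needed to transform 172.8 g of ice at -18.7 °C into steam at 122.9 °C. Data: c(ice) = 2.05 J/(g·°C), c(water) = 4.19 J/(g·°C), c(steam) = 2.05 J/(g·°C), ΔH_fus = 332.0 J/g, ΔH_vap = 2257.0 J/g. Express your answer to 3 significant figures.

q = 535 kJ

q1 (heat ice -18.7→0.0 °C): 172.8 × 2.05 × 18.7 = 6624 J
q2 (melt at 0 °C): 172.8 × 332.0 = 57370 J
q3 (heat water 0.0→100.0 °C): 172.8 × 4.19 × 100.0 = 72403 J
q4 (vaporize at 100 °C): 172.8 × 2257.0 = 390010 J
q5 (heat steam 100.0→122.9 °C): 172.8 × 2.05 × 22.9 = 8112 J
Total: 6624 + 57370 + 72403 + 390010 + 8112 = 534519 J = 535 kJ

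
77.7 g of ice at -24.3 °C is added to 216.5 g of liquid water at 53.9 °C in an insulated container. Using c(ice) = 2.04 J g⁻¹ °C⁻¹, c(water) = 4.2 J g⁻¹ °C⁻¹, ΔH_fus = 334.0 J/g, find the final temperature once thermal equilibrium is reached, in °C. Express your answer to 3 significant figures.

T_f = 15.5 °C

Heat to bring ice to 0 °C and melt it: q₁ = 77.7×2.04×24.3 + 77.7×334.0 = 29804 J
Heat the water can supply cooling to 0 °C: 216.5×4.2×53.9 = 49011.3 J > q₁, so all ice melts.
Energy balance: 216.5×4.2×(53.9 − T) = 29804 + 77.7×4.2×(T − 0)
909.3(53.9 − T) = 29804 + 326.34 T
49011.3 − 29804 = 1235.64 T
T = 19207.3 / 1235.64 = 15.54 °C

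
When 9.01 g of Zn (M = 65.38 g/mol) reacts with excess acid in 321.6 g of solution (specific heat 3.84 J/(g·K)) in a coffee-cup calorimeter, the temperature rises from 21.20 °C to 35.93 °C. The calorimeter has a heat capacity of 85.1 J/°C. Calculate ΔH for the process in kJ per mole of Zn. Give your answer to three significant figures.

|ΔT| = |35.93 − 21.20| = 14.73 °C
|q_surr| = (321.6 × 3.84 + 85.1) × 14.73 = 1320.044 × 14.73 = 19440 J
n(Zn) = 9.01 / 65.38 = 0.1378 mol
Temperature rose, so q_rxn = −|q_surr| = -19.44 kJ
ΔH = q_rxn / n = -141.1 kJ/mol

ΔH = -141 kJ/mol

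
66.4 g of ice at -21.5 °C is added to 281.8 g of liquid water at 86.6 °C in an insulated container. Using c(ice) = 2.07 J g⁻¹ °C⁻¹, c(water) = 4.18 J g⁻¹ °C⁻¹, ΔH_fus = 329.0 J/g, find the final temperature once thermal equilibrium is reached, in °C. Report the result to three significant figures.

Heat to bring ice to 0 °C and melt it: q₁ = 66.4×2.07×21.5 + 66.4×329.0 = 24801 J
Heat the water can supply cooling to 0 °C: 281.8×4.18×86.6 = 102008 J > q₁, so all ice melts.
Energy balance: 281.8×4.18×(86.6 − T) = 24801 + 66.4×4.18×(T − 0)
1177.924(86.6 − T) = 24801 + 277.552 T
102008 − 24801 = 1455.476 T
T = 77207 / 1455.476 = 53.046 °C

T_f = 53.0 °C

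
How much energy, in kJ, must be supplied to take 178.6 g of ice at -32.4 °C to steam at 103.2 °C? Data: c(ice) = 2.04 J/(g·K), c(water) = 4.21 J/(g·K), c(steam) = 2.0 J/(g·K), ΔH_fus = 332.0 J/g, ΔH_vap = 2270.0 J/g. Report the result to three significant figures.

q1 (heat ice -32.4→0.0 °C): 178.6 × 2.04 × 32.4 = 11805 J
q2 (melt at 0 °C): 178.6 × 332.0 = 59295 J
q3 (heat water 0.0→100.0 °C): 178.6 × 4.21 × 100.0 = 75191 J
q4 (vaporize at 100 °C): 178.6 × 2270.0 = 405422 J
q5 (heat steam 100.0→103.2 °C): 178.6 × 2.0 × 3.2 = 1143 J
Total: 11805 + 59295 + 75191 + 405422 + 1143 = 552856 J = 553 kJ

q = 553 kJ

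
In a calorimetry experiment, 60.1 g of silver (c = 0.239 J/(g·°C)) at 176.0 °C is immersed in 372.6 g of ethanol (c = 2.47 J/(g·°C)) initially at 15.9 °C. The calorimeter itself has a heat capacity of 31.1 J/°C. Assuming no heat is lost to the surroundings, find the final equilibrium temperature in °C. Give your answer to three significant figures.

Heat lost by silver = heat gained by ethanol + calorimeter.
(60.1)(0.239)(176.0 − T) = [(372.6)(2.47) + 31.1](T − 15.9)
14.3639 (176.0 − T) = 951.422 (T − 15.9)
2528.0 − 14.3639 T = 951.422 T − 15128
17656.0 = 965.7859 T
T = 18.28 °C

T_f = 18.3 °C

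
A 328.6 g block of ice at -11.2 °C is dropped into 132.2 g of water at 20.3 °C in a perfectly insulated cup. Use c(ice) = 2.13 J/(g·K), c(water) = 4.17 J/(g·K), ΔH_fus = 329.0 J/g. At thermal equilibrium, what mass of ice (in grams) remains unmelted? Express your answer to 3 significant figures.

m_ice remaining = 318 g

Heat to warm all ice to 0 °C: 328.6×2.13×11.2 = 7839.1 J
Heat released by water cooling to 0 °C: 132.2×4.17×20.3 = 11191 J
11191 J < 7839.1 + 328.6×329.0 = 115948.5 J, so not all ice melts; final T = 0 °C.
Heat left for melting: 11191 − 7839.1 = 3351.9 J
Mass melted = 3351.9 / 329.0 = 10.19 g
Ice remaining = 328.6 − 10.19 = 318.41 g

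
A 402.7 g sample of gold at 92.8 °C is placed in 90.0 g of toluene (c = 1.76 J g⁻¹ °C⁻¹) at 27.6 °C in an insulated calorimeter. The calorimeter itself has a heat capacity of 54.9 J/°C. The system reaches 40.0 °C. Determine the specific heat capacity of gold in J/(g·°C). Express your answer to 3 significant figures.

c = 0.124 J/(g·°C)

q_gained = (90.0 × 1.76 + 54.9) × (40.0 − 27.6) = 2645 J
q_lost = 402.7 × c × (92.8 − 40.0) = 21262.56 c
Set equal: c = 2645 / 21262.56 = 0.124 J/(g·°C)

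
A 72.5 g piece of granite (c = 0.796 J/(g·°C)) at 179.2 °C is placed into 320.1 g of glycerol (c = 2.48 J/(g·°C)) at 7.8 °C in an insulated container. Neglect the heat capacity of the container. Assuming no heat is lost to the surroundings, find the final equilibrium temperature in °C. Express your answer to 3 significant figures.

Heat lost by granite = heat gained by glycerol.
(72.5)(0.796)(179.2 − T) = (320.1)(2.48)(T − 7.8)
57.71 (179.2 − T) = 793.848 (T − 7.8)
10342 − 57.71 T = 793.848 T − 6192.0
16534.0 = 851.558 T
T = 19.42 °C

T_f = 19.4 °C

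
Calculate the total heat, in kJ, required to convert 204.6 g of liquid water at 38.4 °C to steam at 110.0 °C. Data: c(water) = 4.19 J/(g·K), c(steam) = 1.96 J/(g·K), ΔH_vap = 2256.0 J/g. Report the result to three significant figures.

q = 518 kJ

q1 (heat water 38.4→100.0 °C): 204.6 × 4.19 × 61.6 = 52808 J
q2 (vaporize at 100 °C): 204.6 × 2256.0 = 461578 J
q3 (heat steam 100.0→110.0 °C): 204.6 × 1.96 × 10.0 = 4010 J
Total: 52808 + 461578 + 4010 = 518396 J = 518 kJ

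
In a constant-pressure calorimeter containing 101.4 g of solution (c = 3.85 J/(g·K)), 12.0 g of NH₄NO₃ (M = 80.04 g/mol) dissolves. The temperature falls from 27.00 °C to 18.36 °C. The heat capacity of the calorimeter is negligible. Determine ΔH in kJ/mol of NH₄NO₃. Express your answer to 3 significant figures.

ΔH = 22.5 kJ/mol

|ΔT| = |18.36 − 27.00| = 8.64 °C
|q_surr| = (101.4 × 3.85) × 8.64 = 390.39 × 8.64 = 3373 J
n(NH₄NO₃) = 12.0 / 80.04 = 0.1499 mol
Temperature fell, so q_rxn = +|q_surr| = 3.373 kJ
ΔH = q_rxn / n = 22.50 kJ/mol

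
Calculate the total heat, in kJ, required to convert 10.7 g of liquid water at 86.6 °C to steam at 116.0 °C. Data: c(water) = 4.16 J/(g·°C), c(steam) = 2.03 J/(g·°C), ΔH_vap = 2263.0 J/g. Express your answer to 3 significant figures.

q1 (heat water 86.6→100.0 °C): 10.7 × 4.16 × 13.4 = 596 J
q2 (vaporize at 100 °C): 10.7 × 2263.0 = 24214 J
q3 (heat steam 100.0→116.0 °C): 10.7 × 2.03 × 16.0 = 348 J
Total: 596 + 24214 + 348 = 25158 J = 25.2 kJ

q = 25.2 kJ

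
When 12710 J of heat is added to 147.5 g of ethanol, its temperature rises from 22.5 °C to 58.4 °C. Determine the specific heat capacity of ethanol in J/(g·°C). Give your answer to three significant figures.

c = q / (m ΔT) = 12710 / (147.5 × 35.9)
c = 12710 / 5295.25 = 2.40 J/(g·°C)

c = 2.40 J/(g·°C)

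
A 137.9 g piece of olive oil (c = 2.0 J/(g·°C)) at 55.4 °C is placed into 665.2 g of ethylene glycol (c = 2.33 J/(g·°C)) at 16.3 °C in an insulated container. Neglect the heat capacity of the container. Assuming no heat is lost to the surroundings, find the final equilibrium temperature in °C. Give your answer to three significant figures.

T_f = 22.2 °C

Heat lost by olive oil = heat gained by ethylene glycol.
(137.9)(2.0)(55.4 − T) = (665.2)(2.33)(T − 16.3)
275.8 (55.4 − T) = 1549.916 (T − 16.3)
15279 − 275.8 T = 1549.916 T − 25264
40543 = 1825.716 T
T = 22.21 °C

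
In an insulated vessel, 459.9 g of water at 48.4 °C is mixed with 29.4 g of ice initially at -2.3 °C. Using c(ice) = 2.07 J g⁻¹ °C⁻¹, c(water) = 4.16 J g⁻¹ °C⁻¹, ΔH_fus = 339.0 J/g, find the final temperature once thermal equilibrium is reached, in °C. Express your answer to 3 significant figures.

Heat to bring ice to 0 °C and melt it: q₁ = 29.4×2.07×2.3 + 29.4×339.0 = 10107 J
Heat the water can supply cooling to 0 °C: 459.9×4.16×48.4 = 92598.1 J > q₁, so all ice melts.
Energy balance: 459.9×4.16×(48.4 − T) = 10107 + 29.4×4.16×(T − 0)
1913.184(48.4 − T) = 10107 + 122.304 T
92598.1 − 10107 = 2035.488 T
T = 82491.1 / 2035.488 = 40.53 °C

T_f = 40.5 °C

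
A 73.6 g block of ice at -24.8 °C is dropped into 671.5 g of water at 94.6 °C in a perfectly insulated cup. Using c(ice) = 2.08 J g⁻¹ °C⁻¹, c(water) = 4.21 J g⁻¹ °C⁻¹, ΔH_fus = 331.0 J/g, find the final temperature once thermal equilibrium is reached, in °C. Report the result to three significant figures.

T_f = 76.3 °C

Heat to bring ice to 0 °C and melt it: q₁ = 73.6×2.08×24.8 + 73.6×331.0 = 28158 J
Heat the water can supply cooling to 0 °C: 671.5×4.21×94.6 = 267436 J > q₁, so all ice melts.
Energy balance: 671.5×4.21×(94.6 − T) = 28158 + 73.6×4.21×(T − 0)
2827.015(94.6 − T) = 28158 + 309.856 T
267436 − 28158 = 3136.871 T
T = 239278 / 3136.871 = 76.28 °C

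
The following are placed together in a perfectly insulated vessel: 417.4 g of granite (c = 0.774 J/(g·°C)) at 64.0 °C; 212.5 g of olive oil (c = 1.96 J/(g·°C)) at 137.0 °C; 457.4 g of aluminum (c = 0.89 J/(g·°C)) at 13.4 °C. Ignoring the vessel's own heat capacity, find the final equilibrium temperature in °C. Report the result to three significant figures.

Σ mᵢcᵢ(T − Tᵢ) = 0  ⇒  T = Σ mᵢcᵢTᵢ / Σ mᵢcᵢ
Σ mᵢcᵢ = 417.4×0.774 + 212.5×1.96 + 457.4×0.89 = 1146.6536
Σ mᵢcᵢTᵢ = 323.0676×64.0 + 416.5×137.0 + 407.086×13.4 = 83192
T = 83192 / 1146.6536 = 72.55 °C

T_f = 72.6 °C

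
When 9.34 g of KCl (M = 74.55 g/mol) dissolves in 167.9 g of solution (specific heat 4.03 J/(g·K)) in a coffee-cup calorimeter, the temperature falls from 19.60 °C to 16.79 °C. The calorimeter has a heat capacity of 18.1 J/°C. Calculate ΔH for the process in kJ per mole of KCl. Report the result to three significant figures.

|ΔT| = |16.79 − 19.60| = 2.81 °C
|q_surr| = (167.9 × 4.03 + 18.1) × 2.81 = 694.737 × 2.81 = 1952 J
n(KCl) = 9.34 / 74.55 = 0.1253 mol
Temperature fell, so q_rxn = +|q_surr| = 1.952 kJ
ΔH = q_rxn / n = 15.58 kJ/mol

ΔH = 15.6 kJ/mol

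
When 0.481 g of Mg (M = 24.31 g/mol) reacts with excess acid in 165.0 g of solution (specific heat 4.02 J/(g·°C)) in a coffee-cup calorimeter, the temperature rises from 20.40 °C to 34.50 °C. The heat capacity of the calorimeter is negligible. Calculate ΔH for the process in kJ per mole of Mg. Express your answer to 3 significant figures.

|ΔT| = |34.50 − 20.40| = 14.10 °C
|q_surr| = (165.0 × 4.02) × 14.10 = 663.3 × 14.10 = 9353 J
n(Mg) = 0.481 / 24.31 = 0.01979 mol
Temperature rose, so q_rxn = −|q_surr| = -9.353 kJ
ΔH = q_rxn / n = -472.6 kJ/mol

ΔH = -473 kJ/mol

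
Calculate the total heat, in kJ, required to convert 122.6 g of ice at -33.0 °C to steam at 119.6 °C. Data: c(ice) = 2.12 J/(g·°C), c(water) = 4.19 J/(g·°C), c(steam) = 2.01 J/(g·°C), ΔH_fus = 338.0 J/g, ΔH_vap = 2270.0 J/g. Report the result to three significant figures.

q1 (heat ice -33.0→0.0 °C): 122.6 × 2.12 × 33.0 = 8577 J
q2 (melt at 0 °C): 122.6 × 338.0 = 41439 J
q3 (heat water 0.0→100.0 °C): 122.6 × 4.19 × 100.0 = 51369 J
q4 (vaporize at 100 °C): 122.6 × 2270.0 = 278302 J
q5 (heat steam 100.0→119.6 °C): 122.6 × 2.01 × 19.6 = 4830 J
Total: 8577 + 41439 + 51369 + 278302 + 4830 = 384517 J = 385 kJ

q = 385 kJ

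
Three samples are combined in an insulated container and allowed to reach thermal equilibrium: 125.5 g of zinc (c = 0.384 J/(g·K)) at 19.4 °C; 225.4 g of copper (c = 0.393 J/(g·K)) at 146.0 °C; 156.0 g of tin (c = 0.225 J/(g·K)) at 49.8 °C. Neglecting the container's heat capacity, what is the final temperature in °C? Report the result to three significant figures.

T_f = 90.9 °C

Σ mᵢcᵢ(T − Tᵢ) = 0  ⇒  T = Σ mᵢcᵢTᵢ / Σ mᵢcᵢ
Σ mᵢcᵢ = 125.5×0.384 + 225.4×0.393 + 156.0×0.225 = 171.8742
Σ mᵢcᵢTᵢ = 48.192×19.4 + 88.5822×146.0 + 35.1×49.8 = 15616
T = 15616 / 171.8742 = 90.86 °C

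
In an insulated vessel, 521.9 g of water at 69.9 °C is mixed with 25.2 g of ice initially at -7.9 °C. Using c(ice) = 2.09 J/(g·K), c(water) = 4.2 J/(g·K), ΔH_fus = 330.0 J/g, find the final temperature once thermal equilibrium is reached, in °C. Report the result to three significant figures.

T_f = 62.9 °C

Heat to bring ice to 0 °C and melt it: q₁ = 25.2×2.09×7.9 + 25.2×330.0 = 8732.1 J
Heat the water can supply cooling to 0 °C: 521.9×4.2×69.9 = 153219 J > q₁, so all ice melts.
Energy balance: 521.9×4.2×(69.9 − T) = 8732.1 + 25.2×4.2×(T − 0)
2191.98(69.9 − T) = 8732.1 + 105.84 T
153219 − 8732.1 = 2297.82 T
T = 144486.9 / 2297.82 = 62.88 °C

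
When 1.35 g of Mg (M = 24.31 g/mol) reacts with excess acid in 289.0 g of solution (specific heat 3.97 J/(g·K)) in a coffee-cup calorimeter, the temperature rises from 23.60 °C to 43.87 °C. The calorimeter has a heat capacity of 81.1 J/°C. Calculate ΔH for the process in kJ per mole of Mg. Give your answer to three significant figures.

ΔH = -448 kJ/mol

|ΔT| = |43.87 − 23.60| = 20.27 °C
|q_surr| = (289.0 × 3.97 + 81.1) × 20.27 = 1228.43 × 20.27 = 24900 J
n(Mg) = 1.35 / 24.31 = 0.05553 mol
Temperature rose, so q_rxn = −|q_surr| = -24.90 kJ
ΔH = q_rxn / n = -448.4 kJ/mol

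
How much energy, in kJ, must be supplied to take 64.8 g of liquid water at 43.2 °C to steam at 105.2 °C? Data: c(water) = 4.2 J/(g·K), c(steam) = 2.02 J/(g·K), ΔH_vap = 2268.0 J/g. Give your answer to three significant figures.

q1 (heat water 43.2→100.0 °C): 64.8 × 4.2 × 56.8 = 15459 J
q2 (vaporize at 100 °C): 64.8 × 2268.0 = 146966 J
q3 (heat steam 100.0→105.2 °C): 64.8 × 2.02 × 5.2 = 681 J
Total: 15459 + 146966 + 681 = 163106 J = 163 kJ

q = 163 kJ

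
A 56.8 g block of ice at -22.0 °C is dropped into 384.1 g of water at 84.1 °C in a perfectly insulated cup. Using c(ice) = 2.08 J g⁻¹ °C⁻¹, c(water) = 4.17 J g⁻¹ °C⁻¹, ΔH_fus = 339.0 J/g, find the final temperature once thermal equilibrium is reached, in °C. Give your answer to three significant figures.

Heat to bring ice to 0 °C and melt it: q₁ = 56.8×2.08×22.0 + 56.8×339.0 = 21854 J
Heat the water can supply cooling to 0 °C: 384.1×4.17×84.1 = 134703 J > q₁, so all ice melts.
Energy balance: 384.1×4.17×(84.1 − T) = 21854 + 56.8×4.17×(T − 0)
1601.697(84.1 − T) = 21854 + 236.856 T
134703 − 21854 = 1838.553 T
T = 112849 / 1838.553 = 61.38 °C

T_f = 61.4 °C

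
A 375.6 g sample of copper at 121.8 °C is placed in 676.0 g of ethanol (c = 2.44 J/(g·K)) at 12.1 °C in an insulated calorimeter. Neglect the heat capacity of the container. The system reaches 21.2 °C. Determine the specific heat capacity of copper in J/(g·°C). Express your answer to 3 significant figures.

q_gained = (676.0 × 2.44) × (21.2 − 12.1) = 15010 J
q_lost = 375.6 × c × (121.8 − 21.2) = 37785.36 c
Set equal: c = 15010 / 37785.36 = 0.397 J/(g·°C)

c = 0.397 J/(g·°C)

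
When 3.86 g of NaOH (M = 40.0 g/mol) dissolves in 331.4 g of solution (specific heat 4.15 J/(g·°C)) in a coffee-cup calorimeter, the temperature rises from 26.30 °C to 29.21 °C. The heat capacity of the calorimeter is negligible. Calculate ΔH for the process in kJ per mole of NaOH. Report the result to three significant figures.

|ΔT| = |29.21 − 26.30| = 2.91 °C
|q_surr| = (331.4 × 4.15) × 2.91 = 1375.31 × 2.91 = 4002 J
n(NaOH) = 3.86 / 40.0 = 0.09650 mol
Temperature rose, so q_rxn = −|q_surr| = -4.002 kJ
ΔH = q_rxn / n = -41.47 kJ/mol

ΔH = -41.5 kJ/mol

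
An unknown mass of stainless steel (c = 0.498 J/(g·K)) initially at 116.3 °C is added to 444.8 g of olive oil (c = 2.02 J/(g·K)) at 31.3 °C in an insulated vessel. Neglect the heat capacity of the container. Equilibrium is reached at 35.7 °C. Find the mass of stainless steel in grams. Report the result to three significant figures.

m = 98.5 g

q_gained = (444.8 × 2.02) × (35.7 − 31.3) = 3953 J
q_lost = m × 0.498 × (116.3 − 35.7) = 40.1388 m
m = 3953 / 40.1388 = 98.5 g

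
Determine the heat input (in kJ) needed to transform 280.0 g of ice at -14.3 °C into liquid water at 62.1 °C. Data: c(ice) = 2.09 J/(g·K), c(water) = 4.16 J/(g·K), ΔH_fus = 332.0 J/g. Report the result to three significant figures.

q1 (heat ice -14.3→0.0 °C): 280.0 × 2.09 × 14.3 = 8368 J
q2 (melt at 0 °C): 280.0 × 332.0 = 92960 J
q3 (heat water 0.0→62.1 °C): 280.0 × 4.16 × 62.1 = 72334 J
Total: 8368 + 92960 + 72334 = 173662 J = 174 kJ

q = 174 kJ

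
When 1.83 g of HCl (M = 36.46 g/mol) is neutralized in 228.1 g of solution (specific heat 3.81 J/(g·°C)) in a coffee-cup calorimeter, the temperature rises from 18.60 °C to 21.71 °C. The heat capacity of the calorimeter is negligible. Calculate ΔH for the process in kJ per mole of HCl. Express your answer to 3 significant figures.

ΔH = -53.8 kJ/mol

|ΔT| = |21.71 − 18.60| = 3.11 °C
|q_surr| = (228.1 × 3.81) × 3.11 = 869.061 × 3.11 = 2702.8 J
n(HCl) = 1.83 / 36.46 = 0.050192 mol
Temperature rose, so q_rxn = −|q_surr| = -2.7028 kJ
ΔH = q_rxn / n = -53.849 kJ/mol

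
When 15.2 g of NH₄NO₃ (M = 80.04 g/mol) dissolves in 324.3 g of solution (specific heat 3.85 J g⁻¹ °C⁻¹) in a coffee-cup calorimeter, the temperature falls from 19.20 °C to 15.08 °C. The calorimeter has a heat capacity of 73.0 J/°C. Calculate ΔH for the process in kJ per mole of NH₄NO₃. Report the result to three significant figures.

ΔH = 28.7 kJ/mol

|ΔT| = |15.08 − 19.20| = 4.12 °C
|q_surr| = (324.3 × 3.85 + 73.0) × 4.12 = 1321.555 × 4.12 = 5445 J
n(NH₄NO₃) = 15.2 / 80.04 = 0.1899 mol
Temperature fell, so q_rxn = +|q_surr| = 5.445 kJ
ΔH = q_rxn / n = 28.67 kJ/mol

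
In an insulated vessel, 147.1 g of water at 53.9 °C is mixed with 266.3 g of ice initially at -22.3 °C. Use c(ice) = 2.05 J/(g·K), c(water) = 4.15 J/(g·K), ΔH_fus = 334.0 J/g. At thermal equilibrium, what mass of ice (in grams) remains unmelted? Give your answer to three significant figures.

m_ice remaining = 204 g

Heat to warm all ice to 0 °C: 266.3×2.05×22.3 = 12174 J
Heat released by water cooling to 0 °C: 147.1×4.15×53.9 = 32904 J
32904 J < 12174 + 266.3×334.0 = 101118.2 J, so not all ice melts; final T = 0 °C.
Heat left for melting: 32904 − 12174 = 20730 J
Mass melted = 20730 / 334.0 = 62.07 g
Ice remaining = 266.3 − 62.07 = 204.23 g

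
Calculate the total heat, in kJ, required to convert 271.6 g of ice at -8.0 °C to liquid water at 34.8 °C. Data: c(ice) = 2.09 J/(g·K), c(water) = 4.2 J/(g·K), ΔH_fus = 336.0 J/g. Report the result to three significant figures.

q1 (heat ice -8.0→0.0 °C): 271.6 × 2.09 × 8.0 = 4541 J
q2 (melt at 0 °C): 271.6 × 336.0 = 91258 J
q3 (heat water 0.0→34.8 °C): 271.6 × 4.2 × 34.8 = 39697 J
Total: 4541 + 91258 + 39697 = 135496 J = 135 kJ

q = 135 kJ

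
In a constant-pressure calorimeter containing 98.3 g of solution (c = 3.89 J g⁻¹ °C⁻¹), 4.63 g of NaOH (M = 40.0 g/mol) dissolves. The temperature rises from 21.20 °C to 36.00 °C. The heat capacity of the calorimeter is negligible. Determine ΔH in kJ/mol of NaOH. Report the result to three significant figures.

|ΔT| = |36.00 − 21.20| = 14.80 °C
|q_surr| = (98.3 × 3.89) × 14.80 = 382.387 × 14.80 = 5659 J
n(NaOH) = 4.63 / 40.0 = 0.1158 mol
Temperature rose, so q_rxn = −|q_surr| = -5.659 kJ
ΔH = q_rxn / n = -48.87 kJ/mol

ΔH = -48.9 kJ/mol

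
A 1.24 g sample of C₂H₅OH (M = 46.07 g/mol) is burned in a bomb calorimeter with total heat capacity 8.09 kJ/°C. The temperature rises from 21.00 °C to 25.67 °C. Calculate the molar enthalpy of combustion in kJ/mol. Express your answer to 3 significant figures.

ΔT = 25.67 − 21.00 = 4.67 °C
q_cal = C_cal × ΔT = 8.09 × 4.67 = 37.7803 kJ
n = 1.24 / 46.07 = 0.02692 mol
q_rxn = −q_cal = -37.7803 kJ
ΔH = -37.7803 / 0.02692 = -1403 kJ/mol

ΔH = -1400 kJ/mol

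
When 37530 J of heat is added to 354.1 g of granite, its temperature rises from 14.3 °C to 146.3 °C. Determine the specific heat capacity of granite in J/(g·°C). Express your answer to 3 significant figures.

c = q / (m ΔT) = 37530 / (354.1 × 132.0)
c = 37530 / 46741.2 = 0.803 J/(g·°C)

c = 0.803 J/(g·°C)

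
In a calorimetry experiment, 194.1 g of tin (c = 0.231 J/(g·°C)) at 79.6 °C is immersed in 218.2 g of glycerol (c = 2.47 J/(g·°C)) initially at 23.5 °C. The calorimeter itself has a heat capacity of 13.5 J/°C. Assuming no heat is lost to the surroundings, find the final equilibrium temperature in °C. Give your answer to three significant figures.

Heat lost by tin = heat gained by glycerol + calorimeter.
(194.1)(0.231)(79.6 − T) = [(218.2)(2.47) + 13.5](T − 23.5)
44.8371 (79.6 − T) = 552.454 (T − 23.5)
3569.0 − 44.8371 T = 552.454 T − 12983
16552.0 = 597.2911 T
T = 27.71 °C

T_f = 27.7 °C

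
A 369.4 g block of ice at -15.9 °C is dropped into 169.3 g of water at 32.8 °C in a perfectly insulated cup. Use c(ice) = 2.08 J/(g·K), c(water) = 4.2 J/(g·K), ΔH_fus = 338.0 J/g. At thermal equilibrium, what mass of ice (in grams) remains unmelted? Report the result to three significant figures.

m_ice remaining = 337 g

Heat to warm all ice to 0 °C: 369.4×2.08×15.9 = 12217 J
Heat released by water cooling to 0 °C: 169.3×4.2×32.8 = 23323 J
23323 J < 12217 + 369.4×338.0 = 137074.2 J, so not all ice melts; final T = 0 °C.
Heat left for melting: 23323 − 12217 = 11106 J
Mass melted = 11106 / 338.0 = 32.86 g
Ice remaining = 369.4 − 32.86 = 336.54 g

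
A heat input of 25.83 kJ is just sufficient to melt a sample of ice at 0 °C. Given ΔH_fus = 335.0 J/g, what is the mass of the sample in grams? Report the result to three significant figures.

m = q / ΔH_fus = 25830 J / 335.0 J/g = 77.1 g

m = 77.1 g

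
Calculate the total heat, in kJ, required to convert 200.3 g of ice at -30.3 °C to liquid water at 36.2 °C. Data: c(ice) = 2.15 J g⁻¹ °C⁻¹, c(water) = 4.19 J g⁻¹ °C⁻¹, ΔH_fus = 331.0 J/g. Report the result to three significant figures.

q = 110 kJ

q1 (heat ice -30.3→0.0 °C): 200.3 × 2.15 × 30.3 = 13049 J
q2 (melt at 0 °C): 200.3 × 331.0 = 66299 J
q3 (heat water 0.0→36.2 °C): 200.3 × 4.19 × 36.2 = 30381 J
Total: 13049 + 66299 + 30381 = 109729 J = 110 kJ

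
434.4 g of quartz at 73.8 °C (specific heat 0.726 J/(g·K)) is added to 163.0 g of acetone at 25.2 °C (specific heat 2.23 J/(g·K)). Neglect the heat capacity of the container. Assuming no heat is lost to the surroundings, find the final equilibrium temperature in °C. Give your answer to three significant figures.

T_f = 47.8 °C

Heat lost by quartz = heat gained by acetone.
(434.4)(0.726)(73.8 − T) = (163.0)(2.23)(T − 25.2)
315.3744 (73.8 − T) = 363.49 (T − 25.2)
23275 − 315.3744 T = 363.49 T − 9159.9
32434.9 = 678.8644 T
T = 47.78 °C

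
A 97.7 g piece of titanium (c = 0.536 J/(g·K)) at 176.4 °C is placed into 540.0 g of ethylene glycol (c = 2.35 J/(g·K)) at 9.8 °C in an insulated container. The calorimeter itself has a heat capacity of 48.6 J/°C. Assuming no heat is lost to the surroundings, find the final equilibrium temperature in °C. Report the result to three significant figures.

Heat lost by titanium = heat gained by ethylene glycol + calorimeter.
(97.7)(0.536)(176.4 − T) = [(540.0)(2.35) + 48.6](T − 9.8)
52.3672 (176.4 − T) = 1317.6 (T − 9.8)
9237.6 − 52.3672 T = 1317.6 T − 12912
22149.6 = 1369.9672 T
T = 16.17 °C

T_f = 16.2 °C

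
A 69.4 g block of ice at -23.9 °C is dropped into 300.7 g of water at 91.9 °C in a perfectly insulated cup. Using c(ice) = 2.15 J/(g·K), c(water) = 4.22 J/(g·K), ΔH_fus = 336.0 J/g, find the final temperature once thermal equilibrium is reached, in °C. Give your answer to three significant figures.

Heat to bring ice to 0 °C and melt it: q₁ = 69.4×2.15×23.9 + 69.4×336.0 = 26885 J
Heat the water can supply cooling to 0 °C: 300.7×4.22×91.9 = 116617 J > q₁, so all ice melts.
Energy balance: 300.7×4.22×(91.9 − T) = 26885 + 69.4×4.22×(T − 0)
1268.954(91.9 − T) = 26885 + 292.868 T
116617 − 26885 = 1561.822 T
T = 89732 / 1561.822 = 57.45 °C

T_f = 57.5 °C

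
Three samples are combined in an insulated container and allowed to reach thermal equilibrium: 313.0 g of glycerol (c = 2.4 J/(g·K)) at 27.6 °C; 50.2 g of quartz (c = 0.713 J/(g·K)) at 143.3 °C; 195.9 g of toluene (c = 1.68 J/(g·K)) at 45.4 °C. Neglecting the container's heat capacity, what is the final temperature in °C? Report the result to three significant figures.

T_f = 36.6 °C

Σ mᵢcᵢ(T − Tᵢ) = 0  ⇒  T = Σ mᵢcᵢTᵢ / Σ mᵢcᵢ
Σ mᵢcᵢ = 313.0×2.4 + 50.2×0.713 + 195.9×1.68 = 1116.1046
Σ mᵢcᵢTᵢ = 751.2×27.6 + 35.7926×143.3 + 329.112×45.4 = 40804
T = 40804 / 1116.1046 = 36.56 °C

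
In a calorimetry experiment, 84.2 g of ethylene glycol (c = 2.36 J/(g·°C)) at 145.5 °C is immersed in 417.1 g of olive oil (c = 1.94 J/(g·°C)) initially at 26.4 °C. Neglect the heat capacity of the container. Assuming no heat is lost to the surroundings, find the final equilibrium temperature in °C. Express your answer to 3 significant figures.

Heat lost by ethylene glycol = heat gained by olive oil.
(84.2)(2.36)(145.5 − T) = (417.1)(1.94)(T − 26.4)
198.712 (145.5 − T) = 809.174 (T − 26.4)
28913 − 198.712 T = 809.174 T − 21362
50275 = 1007.886 T
T = 49.88 °C

T_f = 49.9 °C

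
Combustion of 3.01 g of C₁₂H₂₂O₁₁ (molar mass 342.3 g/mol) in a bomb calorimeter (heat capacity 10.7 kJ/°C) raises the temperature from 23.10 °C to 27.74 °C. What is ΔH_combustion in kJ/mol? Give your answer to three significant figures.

ΔT = 27.74 − 23.10 = 4.64 °C
q_cal = C_cal × ΔT = 10.7 × 4.64 = 49.648 kJ
n = 3.01 / 342.3 = 0.008793 mol
q_rxn = −q_cal = -49.648 kJ
ΔH = -49.648 / 0.008793 = -5646 kJ/mol

ΔH = -5650 kJ/mol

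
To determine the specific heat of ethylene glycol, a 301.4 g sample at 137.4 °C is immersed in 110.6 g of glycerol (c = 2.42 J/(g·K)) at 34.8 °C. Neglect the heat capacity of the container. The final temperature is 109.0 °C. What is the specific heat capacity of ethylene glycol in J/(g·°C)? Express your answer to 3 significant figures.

c = 2.32 J/(g·°C)

q_gained = (110.6 × 2.42) × (109.0 − 34.8) = 19860 J
q_lost = 301.4 × c × (137.4 − 109.0) = 8559.76 c
Set equal: c = 19860 / 8559.76 = 2.32 J/(g·°C)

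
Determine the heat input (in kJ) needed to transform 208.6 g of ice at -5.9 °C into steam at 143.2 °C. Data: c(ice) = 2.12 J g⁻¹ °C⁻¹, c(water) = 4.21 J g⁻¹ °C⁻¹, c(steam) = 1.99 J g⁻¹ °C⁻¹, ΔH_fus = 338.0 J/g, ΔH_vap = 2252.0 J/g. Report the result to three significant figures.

q1 (heat ice -5.9→0.0 °C): 208.6 × 2.12 × 5.9 = 2609 J
q2 (melt at 0 °C): 208.6 × 338.0 = 70507 J
q3 (heat water 0.0→100.0 °C): 208.6 × 4.21 × 100.0 = 87821 J
q4 (vaporize at 100 °C): 208.6 × 2252.0 = 469767 J
q5 (heat steam 100.0→143.2 °C): 208.6 × 1.99 × 43.2 = 17933 J
Total: 2609 + 70507 + 87821 + 469767 + 17933 = 648637 J = 649 kJ

q = 649 kJ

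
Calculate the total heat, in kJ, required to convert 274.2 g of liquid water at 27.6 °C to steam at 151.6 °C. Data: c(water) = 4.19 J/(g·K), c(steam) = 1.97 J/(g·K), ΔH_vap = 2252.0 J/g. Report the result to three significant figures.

q1 (heat water 27.6→100.0 °C): 274.2 × 4.19 × 72.4 = 83180 J
q2 (vaporize at 100 °C): 274.2 × 2252.0 = 617498 J
q3 (heat steam 100.0→151.6 °C): 274.2 × 1.97 × 51.6 = 27873 J
Total: 83180 + 617498 + 27873 = 728551 J = 729 kJ

q = 729 kJ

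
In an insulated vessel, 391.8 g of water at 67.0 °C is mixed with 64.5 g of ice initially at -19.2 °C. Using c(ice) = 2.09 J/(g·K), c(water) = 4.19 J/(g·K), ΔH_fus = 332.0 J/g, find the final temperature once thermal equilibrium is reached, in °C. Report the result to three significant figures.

Heat to bring ice to 0 °C and melt it: q₁ = 64.5×2.09×19.2 + 64.5×332.0 = 24002 J
Heat the water can supply cooling to 0 °C: 391.8×4.19×67.0 = 109990 J > q₁, so all ice melts.
Energy balance: 391.8×4.19×(67.0 − T) = 24002 + 64.5×4.19×(T − 0)
1641.642(67.0 − T) = 24002 + 270.255 T
109990 − 24002 = 1911.897 T
T = 85988 / 1911.897 = 44.98 °C

T_f = 45.0 °C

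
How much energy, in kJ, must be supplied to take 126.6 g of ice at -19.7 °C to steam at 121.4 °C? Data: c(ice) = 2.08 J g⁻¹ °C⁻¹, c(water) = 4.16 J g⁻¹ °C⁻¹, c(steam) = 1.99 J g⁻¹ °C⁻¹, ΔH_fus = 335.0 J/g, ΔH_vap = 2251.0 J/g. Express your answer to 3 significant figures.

q1 (heat ice -19.7→0.0 °C): 126.6 × 2.08 × 19.7 = 5188 J
q2 (melt at 0 °C): 126.6 × 335.0 = 42411 J
q3 (heat water 0.0→100.0 °C): 126.6 × 4.16 × 100.0 = 52666 J
q4 (vaporize at 100 °C): 126.6 × 2251.0 = 284977 J
q5 (heat steam 100.0→121.4 °C): 126.6 × 1.99 × 21.4 = 5391 J
Total: 5188 + 42411 + 52666 + 284977 + 5391 = 390633 J = 391 kJ

q = 391 kJ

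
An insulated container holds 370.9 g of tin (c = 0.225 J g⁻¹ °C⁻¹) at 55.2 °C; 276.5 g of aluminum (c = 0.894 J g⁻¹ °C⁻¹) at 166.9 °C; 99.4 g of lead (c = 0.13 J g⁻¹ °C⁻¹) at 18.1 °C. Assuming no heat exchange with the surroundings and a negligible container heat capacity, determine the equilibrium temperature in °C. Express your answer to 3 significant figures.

Σ mᵢcᵢ(T − Tᵢ) = 0  ⇒  T = Σ mᵢcᵢTᵢ / Σ mᵢcᵢ
Σ mᵢcᵢ = 370.9×0.225 + 276.5×0.894 + 99.4×0.13 = 343.5655
Σ mᵢcᵢTᵢ = 83.4525×55.2 + 247.191×166.9 + 12.922×18.1 = 46097
T = 46097 / 343.5655 = 134.2 °C

T_f = 134 °C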